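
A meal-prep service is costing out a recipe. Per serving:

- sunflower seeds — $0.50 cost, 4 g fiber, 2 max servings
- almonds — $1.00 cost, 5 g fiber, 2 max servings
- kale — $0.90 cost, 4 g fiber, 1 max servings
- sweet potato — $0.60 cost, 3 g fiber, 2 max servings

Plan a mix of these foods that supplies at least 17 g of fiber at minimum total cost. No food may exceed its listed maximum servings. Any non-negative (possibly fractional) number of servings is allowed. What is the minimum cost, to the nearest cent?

Cost per g of fiber: sunflower seeds $0.1250, almonds $0.2000, sweet potato $0.2000, kale $0.2250.
Take 2 servings of sunflower seeds: +8.0 g fiber for $1.00 (total $1.00, still need 9.0 g).
Take 1.8 servings of almonds: +9.0 g fiber for $1.80 (total $2.80, still need 0.0 g).
Filling from the cheapest source first is optimal under one linear minimum: $2.80.

$2.80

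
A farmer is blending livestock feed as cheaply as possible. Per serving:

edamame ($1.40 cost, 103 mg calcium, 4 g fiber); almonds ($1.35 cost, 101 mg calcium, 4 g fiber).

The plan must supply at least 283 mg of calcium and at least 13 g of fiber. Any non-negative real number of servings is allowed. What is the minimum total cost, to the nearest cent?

Minimising a linear cost over {calcium ≥ 283, fiber ≥ 13, servings ≥ 0} — the optimum is at a vertex, using one or two foods.
edamame only: max(283/103, 13/4) = 3.25 servings → $4.55.
almonds only: max(283/101, 13/4) = 3.25 servings → $4.39.
edamame + almonds with both targets exact would need a negative amount; discard.
The minimum over all feasible corners is $4.39.

$4.39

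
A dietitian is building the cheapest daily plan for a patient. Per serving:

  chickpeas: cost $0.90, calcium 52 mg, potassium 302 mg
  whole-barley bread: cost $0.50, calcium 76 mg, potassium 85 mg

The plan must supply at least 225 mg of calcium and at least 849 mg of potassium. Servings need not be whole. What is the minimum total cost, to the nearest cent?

$2.85

A basic optimal solution has at most two foods positive. Try each food alone and each pair with both targets met exactly.
chickpeas only: max(225/52, 849/302) = 4.327 servings → $3.89.
whole-barley bread only: max(225/76, 849/85) = 9.988 servings → $4.99.
chickpeas + whole-barley bread with both tight: 2.45 servings and 1.284 servings → $2.85.
So the least-cost plan costs $2.85.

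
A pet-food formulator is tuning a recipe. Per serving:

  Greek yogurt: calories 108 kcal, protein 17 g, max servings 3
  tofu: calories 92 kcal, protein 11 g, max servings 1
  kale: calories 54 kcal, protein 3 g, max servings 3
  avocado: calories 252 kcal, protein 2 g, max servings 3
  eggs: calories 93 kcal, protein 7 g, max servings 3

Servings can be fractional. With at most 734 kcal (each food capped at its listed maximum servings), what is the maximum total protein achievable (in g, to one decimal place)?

Protein per kcal: Greek yogurt 0.1574, tofu 0.1196, eggs 0.07527, kale 0.05556, avocado 0.007937.
Take 3 servings of Greek yogurt: uses 324 kcal, +51.0 g protein (running total 51.0 g).
Take 1 serving of tofu: uses 92 kcal, +11.0 g protein (running total 62.0 g).
Take 3 servings of eggs: uses 279 kcal, +21.0 g protein (running total 83.0 g).
Take 0.7222 servings of kale: uses 39 kcal, +2.2 g protein (running total 85.2 g).
Filling greedily by protein-per-kcal is optimal for one linear limit, giving 85.2 g.

85.2 g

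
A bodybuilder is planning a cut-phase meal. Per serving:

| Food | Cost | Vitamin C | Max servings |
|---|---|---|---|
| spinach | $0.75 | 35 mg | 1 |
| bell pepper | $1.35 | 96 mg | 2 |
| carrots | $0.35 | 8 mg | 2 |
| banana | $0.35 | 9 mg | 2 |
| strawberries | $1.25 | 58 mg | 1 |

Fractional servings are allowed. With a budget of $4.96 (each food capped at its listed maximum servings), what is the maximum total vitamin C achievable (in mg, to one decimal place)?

291.7 mg

Vitamin C per dollar: bell pepper 71.11, spinach 46.67, strawberries 46.4, banana 25.71, carrots 22.86.
Take 2 servings of bell pepper: spends $2.70, +192.0 mg vitamin C (running total 192.0 mg).
Take 1 serving of spinach: spends $0.75, +35.0 mg vitamin C (running total 227.0 mg).
Take 1 serving of strawberries: spends $1.25, +58.0 mg vitamin C (running total 285.0 mg).
Take 0.7429 servings of banana: spends $0.26, +6.7 mg vitamin C (running total 291.7 mg).
Greedy by best ratio exhausts the cost allowance optimally: 291.7 mg.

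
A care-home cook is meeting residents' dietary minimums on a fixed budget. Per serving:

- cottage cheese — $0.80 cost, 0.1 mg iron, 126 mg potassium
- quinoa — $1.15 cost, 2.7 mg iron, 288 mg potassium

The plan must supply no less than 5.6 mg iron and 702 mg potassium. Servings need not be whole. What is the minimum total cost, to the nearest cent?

$2.80

cottage cheese only: max(5.6/0.1, 702/126) = 56 servings → $44.80.
quinoa only: max(5.6/2.7, 702/288) = 2.438 servings → $2.80.
cottage cheese + quinoa with both tight: 0.9075 servings and 2.04 servings → $3.07.
Cheapest feasible corner: $2.80.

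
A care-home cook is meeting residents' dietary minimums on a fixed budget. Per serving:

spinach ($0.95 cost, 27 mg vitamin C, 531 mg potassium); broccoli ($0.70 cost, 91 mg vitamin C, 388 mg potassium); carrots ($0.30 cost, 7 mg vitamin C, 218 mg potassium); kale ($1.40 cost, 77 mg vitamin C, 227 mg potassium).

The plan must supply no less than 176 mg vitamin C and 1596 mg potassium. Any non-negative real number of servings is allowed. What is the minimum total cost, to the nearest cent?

spinach only: max(176/27, 1596/531) = 6.519 servings → $6.19.
broccoli only: max(176/91, 1596/388) = 4.113 servings → $2.88.
carrots only: max(176/7, 1596/218) = 25.14 servings → $7.54.
kale only: max(176/77, 1596/227) = 7.031 servings → $9.84.
spinach + broccoli with both tight: 2.033 servings and 1.331 servings → $2.86.
spinach + carrots: intersection lies outside the first quadrant.
spinach + kale with both tight: 2.386 servings and 1.449 servings → $4.30.
broccoli + carrots with both tight: 1.588 servings and 4.494 servings → $2.46.
broccoli + kale with both targets exact would need a negative amount; discard.
carrots + kale with both tight: 5.458 servings and 1.79 servings → $4.14.
Cheapest feasible corner: $2.46.

$2.46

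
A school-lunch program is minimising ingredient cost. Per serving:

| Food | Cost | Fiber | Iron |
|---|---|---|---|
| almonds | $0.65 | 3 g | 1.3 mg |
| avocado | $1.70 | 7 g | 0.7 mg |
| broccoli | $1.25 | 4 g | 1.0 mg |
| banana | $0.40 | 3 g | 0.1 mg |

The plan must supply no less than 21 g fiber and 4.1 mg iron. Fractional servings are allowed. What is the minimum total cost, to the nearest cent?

$3.51

The cheapest plan sits at a corner of the feasible region — with two constraints it uses at most two foods.
almonds only: max(21/3, 4.1/1.3) = 7 servings → $4.55.
avocado only: max(21/7, 4.1/0.7) = 5.857 servings → $9.96.
broccoli only: max(21/4, 4.1/1.0) = 5.25 servings → $6.56.
banana only: max(21/3, 4.1/0.1) = 41 servings → $16.40.
almonds + avocado with both tight: 2 servings and 2.143 servings → $4.94.
almonds + broccoli with both targets exact would need a negative amount; discard.
almonds + banana with both tight: 2.833 servings and 4.167 servings → $3.51.
avocado + broccoli with both tight: 1.095 servings and 3.333 servings → $6.03.
avocado + banana: intersection lies outside the first quadrant.
broccoli + banana with both tight: 3.923 servings and 1.769 servings → $5.61.
So the least-cost plan costs $3.51.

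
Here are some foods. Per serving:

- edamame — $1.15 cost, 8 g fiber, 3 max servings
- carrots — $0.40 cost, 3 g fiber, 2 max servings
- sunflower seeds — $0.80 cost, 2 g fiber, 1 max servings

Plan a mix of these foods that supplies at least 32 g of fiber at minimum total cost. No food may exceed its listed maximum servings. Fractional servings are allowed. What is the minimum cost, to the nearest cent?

Cost per g of fiber: carrots $0.1333, edamame $0.1437, sunflower seeds $0.4000.
Take 2 servings of carrots: +6.0 g fiber for $0.80 (total $0.80, still need 26.0 g).
Take 3 servings of edamame: +24.0 g fiber for $3.45 (total $4.25, still need 2.0 g).
Take 1 serving of sunflower seeds: +2.0 g fiber for $0.80 (total $5.05, still need 0.0 g).
Filling from the cheapest source first is optimal under one linear minimum: $5.05.

$5.05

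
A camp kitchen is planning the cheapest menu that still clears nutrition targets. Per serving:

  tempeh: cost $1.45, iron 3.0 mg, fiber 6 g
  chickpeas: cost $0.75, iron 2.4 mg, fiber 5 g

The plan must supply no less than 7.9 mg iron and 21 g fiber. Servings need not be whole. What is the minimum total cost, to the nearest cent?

Two binding constraints pin down two serving amounts, so the optimal mix uses at most two foods. The candidates are each food alone (scaled to the tighter of iron/fiber) and each pair with both constraints tight.
tempeh only: max(7.9/3.0, 21/6) = 3.5 servings → $5.08.
chickpeas only: max(7.9/2.4, 21/5) = 4.2 servings → $3.15.
tempeh + chickpeas with both targets exact would need a negative amount; discard.
So the least-cost plan costs $3.15.

$3.15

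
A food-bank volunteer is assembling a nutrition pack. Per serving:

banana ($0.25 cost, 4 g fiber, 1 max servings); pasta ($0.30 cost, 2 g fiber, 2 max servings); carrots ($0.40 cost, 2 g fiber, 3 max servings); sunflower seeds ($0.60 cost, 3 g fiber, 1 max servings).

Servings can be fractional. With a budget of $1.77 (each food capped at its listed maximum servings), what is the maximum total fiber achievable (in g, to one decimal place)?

Fiber per dollar: banana 16, pasta 6.667, carrots 5, sunflower seeds 5.
Take 1 serving of banana: spends $0.25, +4.0 g fiber (running total 4.0 g).
Take 2 servings of pasta: spends $0.60, +4.0 g fiber (running total 8.0 g).
Take 2.3 servings of carrots: spends $0.92, +4.6 g fiber (running total 12.6 g).
Greedy by best ratio exhausts the cost allowance optimally: 12.6 g.

12.6 g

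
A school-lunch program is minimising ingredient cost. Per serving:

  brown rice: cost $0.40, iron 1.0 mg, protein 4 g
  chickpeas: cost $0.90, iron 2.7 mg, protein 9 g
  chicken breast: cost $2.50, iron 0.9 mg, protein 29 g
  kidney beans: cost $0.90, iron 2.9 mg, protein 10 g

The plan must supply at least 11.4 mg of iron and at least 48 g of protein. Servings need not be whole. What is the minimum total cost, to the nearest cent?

$4.28

This is a tiny linear program; its minimum lies at a vertex of the feasible set. List the vertices and price them.
brown rice only: max(11.4/1.0, 48/4) = 12 servings → $4.80.
chickpeas only: max(11.4/2.7, 48/9) = 5.333 servings → $4.80.
chicken breast only: max(11.4/0.9, 48/29) = 12.67 servings → $31.67.
kidney beans only: max(11.4/2.9, 48/10) = 4.8 servings → $4.32.
brown rice + chickpeas: the both-tight solution has a negative serving — not a feasible corner.
brown rice + chicken breast with both tight: 11.31 servings and 0.09449 servings → $4.76.
brown rice + kidney beans: the both-tight solution has a negative serving — not a feasible corner.
chickpeas + chicken breast with both tight: 4.094 servings and 0.3846 servings → $4.65.
chickpeas + kidney beans with both targets exact would need a negative amount; discard.
chicken breast + kidney beans with both tight: 0.3356 servings and 3.827 servings → $4.28.
Cheapest feasible corner: $4.28.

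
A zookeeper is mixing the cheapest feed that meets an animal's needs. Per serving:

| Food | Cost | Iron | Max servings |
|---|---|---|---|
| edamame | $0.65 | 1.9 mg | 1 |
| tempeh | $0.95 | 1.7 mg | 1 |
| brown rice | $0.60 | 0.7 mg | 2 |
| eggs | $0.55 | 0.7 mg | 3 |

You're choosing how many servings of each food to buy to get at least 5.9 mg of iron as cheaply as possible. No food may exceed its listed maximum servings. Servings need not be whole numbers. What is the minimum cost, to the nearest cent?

Cost per mg of iron: edamame $0.3421, tempeh $0.5588, eggs $0.7857, brown rice $0.8571.
Take 1 serving of edamame: +1.9 mg iron for $0.65 (total $0.65, still need 4.0 mg).
Take 1 serving of tempeh: +1.7 mg iron for $0.95 (total $1.60, still need 2.3 mg).
Take 3 servings of eggs: +2.1 mg iron for $1.65 (total $3.25, still need 0.2 mg).
Take 0.2857 servings of brown rice: +0.2 mg iron for $0.17 (total $3.42, still need 0.0 mg).
Filling from the cheapest source first is optimal under one linear minimum: $3.42.

$3.42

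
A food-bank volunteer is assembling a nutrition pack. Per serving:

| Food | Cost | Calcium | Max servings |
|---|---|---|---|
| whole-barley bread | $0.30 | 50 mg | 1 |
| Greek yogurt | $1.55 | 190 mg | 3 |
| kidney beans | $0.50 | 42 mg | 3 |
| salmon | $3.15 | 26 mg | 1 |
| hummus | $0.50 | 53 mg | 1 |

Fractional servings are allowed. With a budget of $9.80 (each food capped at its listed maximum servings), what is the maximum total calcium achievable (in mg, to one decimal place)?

822.5 mg

Calcium per dollar: whole-barley bread 166.7, Greek yogurt 122.6, hummus 106, kidney beans 84, salmon 8.254.
Take 1 serving of whole-barley bread: spends $0.30, +50.0 mg calcium (running total 50.0 mg).
Take 3 servings of Greek yogurt: spends $4.65, +570.0 mg calcium (running total 620.0 mg).
Take 1 serving of hummus: spends $0.50, +53.0 mg calcium (running total 673.0 mg).
Take 3 servings of kidney beans: spends $1.50, +126.0 mg calcium (running total 799.0 mg).
Take 0.9048 servings of salmon: spends $2.85, +23.5 mg calcium (running total 822.5 mg).
Filling greedily by calcium-per-dollar is optimal for one linear limit, giving 822.5 mg.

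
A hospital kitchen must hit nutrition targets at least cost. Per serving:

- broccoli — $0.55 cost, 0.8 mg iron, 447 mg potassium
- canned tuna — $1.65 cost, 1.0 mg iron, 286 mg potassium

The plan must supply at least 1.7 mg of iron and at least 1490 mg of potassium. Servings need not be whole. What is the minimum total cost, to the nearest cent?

$1.83

A basic optimal solution has at most two foods positive. Try each food alone and each pair with both targets met exactly.
broccoli only: max(1.7/0.8, 1490/447) = 3.333 servings → $1.83.
canned tuna only: max(1.7/1.0, 1490/286) = 5.21 servings → $8.60.
broccoli + canned tuna: intersection lies outside the first quadrant.
So the least-cost plan costs $1.83.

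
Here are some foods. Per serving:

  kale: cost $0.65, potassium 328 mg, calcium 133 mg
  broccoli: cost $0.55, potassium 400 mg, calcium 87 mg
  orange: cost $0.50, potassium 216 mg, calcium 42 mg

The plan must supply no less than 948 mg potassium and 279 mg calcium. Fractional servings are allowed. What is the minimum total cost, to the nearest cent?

$1.54

For a min-cost LP with two ≥-constraints, a basic feasible solution has at most two positive variables.
kale only: max(948/328, 279/133) = 2.89 servings → $1.88.
broccoli only: max(948/400, 279/87) = 3.207 servings → $1.76.
orange only: max(948/216, 279/42) = 6.643 servings → $3.32.
kale + broccoli with both tight: 1.181 servings and 1.402 servings → $1.54.
kale + orange with both tight: 1.368 servings and 2.312 servings → $2.05.
broccoli + orange with both targets exact would need a negative amount; discard.
The minimum over all feasible corners is $1.54.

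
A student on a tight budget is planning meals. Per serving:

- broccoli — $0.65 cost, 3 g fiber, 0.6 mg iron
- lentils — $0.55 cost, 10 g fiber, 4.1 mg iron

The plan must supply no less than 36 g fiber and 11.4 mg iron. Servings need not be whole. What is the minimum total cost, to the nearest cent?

$1.98

The cheapest plan sits at a corner of the feasible region — with two constraints it uses at most two foods.
broccoli only: max(36/3, 11.4/0.6) = 19 servings → $12.35.
lentils only: max(36/10, 11.4/4.1) = 3.6 servings → $1.98.
broccoli + lentils with both tight: 5.333 servings and 2 servings → $4.57.
So the least-cost plan costs $1.98.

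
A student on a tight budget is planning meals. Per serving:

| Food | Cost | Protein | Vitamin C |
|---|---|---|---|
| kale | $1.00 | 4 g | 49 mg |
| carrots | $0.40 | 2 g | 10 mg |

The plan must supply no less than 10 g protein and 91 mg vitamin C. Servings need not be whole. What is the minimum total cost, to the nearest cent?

$2.28

Check every corner: each single food scaled to meet both minima, and each pair solved so both constraints bind.
kale only: max(10/4, 91/49) = 2.5 servings → $2.50.
carrots only: max(10/2, 91/10) = 9.1 servings → $3.64.
kale + carrots with both tight: 1.414 servings and 2.172 servings → $2.28.
So the least-cost plan costs $2.28.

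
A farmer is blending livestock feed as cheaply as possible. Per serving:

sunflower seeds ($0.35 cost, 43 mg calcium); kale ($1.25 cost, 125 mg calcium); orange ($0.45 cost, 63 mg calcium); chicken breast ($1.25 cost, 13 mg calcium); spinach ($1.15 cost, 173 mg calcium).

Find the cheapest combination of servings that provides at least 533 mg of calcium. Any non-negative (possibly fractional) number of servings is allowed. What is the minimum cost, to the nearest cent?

$3.54

Cost per mg of calcium: spinach $0.0066, orange $0.0071, sunflower seeds $0.0081, kale $0.0100, chicken breast $0.0962.
With no serving limits, use only spinach: 533 mg / 173 mg = 3.081 servings × $1.15 = $3.54.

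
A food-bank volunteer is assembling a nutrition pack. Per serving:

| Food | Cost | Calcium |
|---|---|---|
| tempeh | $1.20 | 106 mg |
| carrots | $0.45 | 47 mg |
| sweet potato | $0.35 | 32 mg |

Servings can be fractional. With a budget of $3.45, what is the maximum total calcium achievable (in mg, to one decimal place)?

360.3 mg

Calcium per dollar: carrots 104.4, sweet potato 91.43, tempeh 88.33.
With no serving limits, spend the whole cost allowance on carrots: $3.45 / $0.45 × 47 mg = 360.3 mg.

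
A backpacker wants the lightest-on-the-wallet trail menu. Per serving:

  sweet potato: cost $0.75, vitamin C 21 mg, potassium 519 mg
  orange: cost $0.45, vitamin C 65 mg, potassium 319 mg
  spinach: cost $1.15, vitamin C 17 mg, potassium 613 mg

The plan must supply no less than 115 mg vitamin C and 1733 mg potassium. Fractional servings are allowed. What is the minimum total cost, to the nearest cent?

The cheapest plan sits at a corner of the feasible region — with two constraints it uses at most two foods.
sweet potato only: max(115/21, 1733/519) = 5.476 servings → $4.11.
orange only: max(115/65, 1733/319) = 5.433 servings → $2.44.
spinach only: max(115/17, 1733/613) = 6.765 servings → $7.78.
sweet potato + orange with both tight: 2.81 servings and 0.8615 servings → $2.49.
sweet potato + spinach: intersection lies outside the first quadrant.
orange + spinach with both tight: 1.192 servings and 2.207 servings → $3.07.
The minimum over all feasible corners is $2.44.

$2.44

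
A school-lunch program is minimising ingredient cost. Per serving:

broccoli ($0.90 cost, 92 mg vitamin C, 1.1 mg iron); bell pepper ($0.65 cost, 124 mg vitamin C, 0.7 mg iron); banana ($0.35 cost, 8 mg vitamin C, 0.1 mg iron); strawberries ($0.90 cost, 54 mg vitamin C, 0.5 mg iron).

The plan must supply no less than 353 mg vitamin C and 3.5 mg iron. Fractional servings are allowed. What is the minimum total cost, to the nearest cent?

An LP optimum is at a vertex; with two nutrient constraints at most two foods are used. Check each candidate.
broccoli only: max(353/92, 3.5/1.1) = 3.837 servings → $3.45.
bell pepper only: max(353/124, 3.5/0.7) = 5 servings → $3.25.
banana only: max(353/8, 3.5/0.1) = 44.12 servings → $15.44.
strawberries only: max(353/54, 3.5/0.5) = 7 servings → $6.30.
broccoli + bell pepper with both tight: 2.596 servings and 0.9208 servings → $2.93.
broccoli + banana with both targets exact would need a negative amount; discard.
broccoli + strawberries with both tight: 0.9328 servings and 4.948 servings → $5.29.
bell pepper + banana with both tight: 1.074 servings and 27.49 servings → $10.32.
bell pepper + strawberries with both targets exact would need a negative amount; discard.
banana + strawberries with both tight: 8.929 servings and 5.214 servings → $7.82.
The minimum over all feasible corners is $2.93.

$2.93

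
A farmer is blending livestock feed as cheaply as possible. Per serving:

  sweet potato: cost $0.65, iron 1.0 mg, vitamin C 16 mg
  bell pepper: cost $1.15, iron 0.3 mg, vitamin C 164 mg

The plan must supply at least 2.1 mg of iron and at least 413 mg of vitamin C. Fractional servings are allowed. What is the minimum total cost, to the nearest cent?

Minimising a linear cost over {iron ≥ 2.1, vitamin C ≥ 413, servings ≥ 0} — the optimum is at a vertex, using one or two foods.
sweet potato only: max(2.1/1.0, 413/16) = 25.81 servings → $16.78.
bell pepper only: max(2.1/0.3, 413/164) = 7 servings → $8.05.
sweet potato + bell pepper with both tight: 1.385 servings and 2.383 servings → $3.64.
So the least-cost plan costs $3.64.

$3.64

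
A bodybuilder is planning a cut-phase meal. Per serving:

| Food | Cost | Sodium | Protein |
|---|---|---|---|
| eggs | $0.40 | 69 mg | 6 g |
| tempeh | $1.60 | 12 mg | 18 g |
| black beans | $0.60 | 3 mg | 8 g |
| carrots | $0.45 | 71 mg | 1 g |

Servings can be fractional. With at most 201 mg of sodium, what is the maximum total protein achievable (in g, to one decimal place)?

Protein per mg sodium: black beans 2.667, tempeh 1.5, eggs 0.08696, carrots 0.01408.
With no serving limits, spend the whole sodium allowance on black beans: 201 mg / 3 mg × 8 g = 536.0 g.

536.0 g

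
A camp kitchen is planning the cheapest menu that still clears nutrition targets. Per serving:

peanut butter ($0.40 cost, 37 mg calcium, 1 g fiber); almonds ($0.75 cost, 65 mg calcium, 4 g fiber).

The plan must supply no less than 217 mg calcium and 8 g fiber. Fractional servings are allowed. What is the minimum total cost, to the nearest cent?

$2.39

Two binding constraints pin down two serving amounts, so the optimal mix uses at most two foods. The candidates are each food alone (scaled to the tighter of calcium/fiber) and each pair with both constraints tight.
peanut butter only: max(217/37, 8/1) = 8 servings → $3.20.
almonds only: max(217/65, 8/4) = 3.338 servings → $2.50.
peanut butter + almonds with both tight: 4.193 servings and 0.9518 servings → $2.39.
So the least-cost plan costs $2.39.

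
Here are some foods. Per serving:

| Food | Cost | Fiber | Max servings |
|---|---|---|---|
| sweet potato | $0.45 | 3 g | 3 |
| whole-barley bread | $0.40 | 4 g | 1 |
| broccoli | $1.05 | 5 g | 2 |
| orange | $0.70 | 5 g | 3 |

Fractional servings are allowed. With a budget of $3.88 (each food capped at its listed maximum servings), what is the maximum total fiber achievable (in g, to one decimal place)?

Fiber per dollar: whole-barley bread 10, orange 7.143, sweet potato 6.667, broccoli 4.762.
Take 1 serving of whole-barley bread: spends $0.40, +4.0 g fiber (running total 4.0 g).
Take 3 servings of orange: spends $2.10, +15.0 g fiber (running total 19.0 g).
Take 3 servings of sweet potato: spends $1.35, +9.0 g fiber (running total 28.0 g).
Take 0.02857 servings of broccoli: spends $0.03, +0.1 g fiber (running total 28.1 g).
Filling greedily by fiber-per-dollar is optimal for one linear limit, giving 28.1 g.

28.1 g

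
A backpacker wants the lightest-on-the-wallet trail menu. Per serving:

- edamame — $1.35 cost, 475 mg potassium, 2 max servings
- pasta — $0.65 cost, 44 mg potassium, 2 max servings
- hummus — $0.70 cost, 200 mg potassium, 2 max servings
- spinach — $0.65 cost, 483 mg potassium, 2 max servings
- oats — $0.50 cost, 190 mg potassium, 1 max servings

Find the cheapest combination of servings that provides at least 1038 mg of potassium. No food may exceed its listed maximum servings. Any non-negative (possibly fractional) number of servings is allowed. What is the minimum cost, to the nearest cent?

$1.49

Cost per mg of potassium: spinach $0.0013, oats $0.0026, edamame $0.0028, hummus $0.0035, pasta $0.0148.
Take 2 servings of spinach: +966.0 mg potassium for $1.30 (total $1.30, still need 72.0 mg).
Take 0.3789 servings of oats: +72.0 mg potassium for $0.19 (total $1.49, still need 0.0 mg).
Filling from the cheapest source first is optimal under one linear minimum: $1.49.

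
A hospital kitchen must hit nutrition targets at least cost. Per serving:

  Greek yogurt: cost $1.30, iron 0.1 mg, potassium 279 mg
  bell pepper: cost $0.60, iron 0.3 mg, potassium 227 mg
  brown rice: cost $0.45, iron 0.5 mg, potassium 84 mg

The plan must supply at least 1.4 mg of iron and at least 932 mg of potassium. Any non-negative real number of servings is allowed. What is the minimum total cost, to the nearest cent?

$2.56

The cheapest plan sits at a corner of the feasible region — with two constraints it uses at most two foods.
Greek yogurt only: max(1.4/0.1, 932/279) = 14 servings → $18.20.
bell pepper only: max(1.4/0.3, 932/227) = 4.667 servings → $2.80.
brown rice only: max(1.4/0.5, 932/84) = 11.1 servings → $4.99.
Greek yogurt + bell pepper with both targets exact would need a negative amount; discard.
Greek yogurt + brown rice with both tight: 2.658 servings and 2.268 servings → $4.48.
bell pepper + brown rice with both tight: 3.946 servings and 0.4326 servings → $2.56.
Cheapest feasible corner: $2.56.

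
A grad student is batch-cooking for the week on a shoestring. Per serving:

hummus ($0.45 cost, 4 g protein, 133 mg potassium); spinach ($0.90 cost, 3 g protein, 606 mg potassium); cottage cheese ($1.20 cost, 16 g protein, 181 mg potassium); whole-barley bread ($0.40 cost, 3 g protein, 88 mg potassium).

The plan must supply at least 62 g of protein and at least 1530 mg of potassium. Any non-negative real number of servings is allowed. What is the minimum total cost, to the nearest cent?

Compare the cost at each extreme point of the feasible region.
hummus only: max(62/4, 1530/133) = 15.5 servings → $6.97.
spinach only: max(62/3, 1530/606) = 20.67 servings → $18.60.
cottage cheese only: max(62/16, 1530/181) = 8.453 servings → $10.14.
whole-barley bread only: max(62/3, 1530/88) = 20.67 servings → $8.27.
hummus + spinach with both targets exact would need a negative amount; discard.
hummus + cottage cheese with both tight: 9.443 servings and 1.514 servings → $6.07.
hummus + whole-barley bread with both targets exact would need a negative amount; discard.
spinach + cottage cheese with both tight: 1.448 servings and 3.603 servings → $5.63.
spinach + whole-barley bread: intersection lies outside the first quadrant.
cottage cheese + whole-barley bread with both tight: 1.001 servings and 15.33 servings → $7.33.
The minimum over all feasible corners is $5.63.

$5.63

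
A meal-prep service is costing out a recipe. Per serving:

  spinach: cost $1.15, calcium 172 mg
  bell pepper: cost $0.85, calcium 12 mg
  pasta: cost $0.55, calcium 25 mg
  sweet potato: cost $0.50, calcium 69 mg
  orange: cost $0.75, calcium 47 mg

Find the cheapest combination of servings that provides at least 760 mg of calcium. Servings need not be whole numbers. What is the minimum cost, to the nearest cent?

$5.08

Cost per mg of calcium: spinach $0.0067, sweet potato $0.0072, orange $0.0160, pasta $0.0220, bell pepper $0.0708.
With no serving limits, use only spinach: 760 mg / 172 mg = 4.419 servings × $1.15 = $5.08.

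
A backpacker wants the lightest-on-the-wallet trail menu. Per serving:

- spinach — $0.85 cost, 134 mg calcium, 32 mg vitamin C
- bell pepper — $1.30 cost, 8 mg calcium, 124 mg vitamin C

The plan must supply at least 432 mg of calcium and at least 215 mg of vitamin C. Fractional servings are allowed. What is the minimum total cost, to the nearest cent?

$3.88

Compare the cost at each extreme point of the feasible region.
spinach only: max(432/134, 215/32) = 6.719 servings → $5.71.
bell pepper only: max(432/8, 215/124) = 54 servings → $70.20.
spinach + bell pepper with both tight: 3.169 servings and 0.916 servings → $3.88.
The minimum over all feasible corners is $3.88.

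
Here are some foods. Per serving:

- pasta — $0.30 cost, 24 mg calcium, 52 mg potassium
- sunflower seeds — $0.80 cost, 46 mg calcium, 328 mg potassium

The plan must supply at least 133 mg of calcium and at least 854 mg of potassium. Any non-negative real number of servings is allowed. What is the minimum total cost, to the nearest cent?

This is a tiny linear program; its minimum lies at a vertex of the feasible set. List the vertices and price them.
pasta only: max(133/24, 854/52) = 16.42 servings → $4.93.
sunflower seeds only: max(133/46, 854/328) = 2.891 servings → $2.31.
pasta + sunflower seeds with both tight: 0.792 servings and 2.478 servings → $2.22.
The minimum over all feasible corners is $2.22.

$2.22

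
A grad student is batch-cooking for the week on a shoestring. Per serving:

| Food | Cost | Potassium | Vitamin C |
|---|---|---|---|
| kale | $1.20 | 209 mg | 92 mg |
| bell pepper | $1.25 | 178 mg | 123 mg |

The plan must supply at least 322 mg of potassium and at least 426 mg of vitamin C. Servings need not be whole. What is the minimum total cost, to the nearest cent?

At the optimum either one food covers both requirements or two foods hit both targets exactly; no other combination can be cheaper.
kale only: max(322/209, 426/92) = 4.63 servings → $5.56.
bell pepper only: max(322/178, 426/123) = 3.463 servings → $4.33.
kale + bell pepper with both targets exact would need a negative amount; discard.
Cheapest feasible corner: $4.33.

$4.33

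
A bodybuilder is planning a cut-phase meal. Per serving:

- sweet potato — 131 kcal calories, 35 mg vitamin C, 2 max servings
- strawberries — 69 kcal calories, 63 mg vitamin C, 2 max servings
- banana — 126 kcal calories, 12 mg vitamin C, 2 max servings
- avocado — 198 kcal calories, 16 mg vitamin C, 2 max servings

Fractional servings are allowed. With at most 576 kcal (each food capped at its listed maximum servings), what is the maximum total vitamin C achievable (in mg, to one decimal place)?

212.8 mg

Vitamin C per kcal: strawberries 0.913, sweet potato 0.2672, banana 0.09524, avocado 0.08081.
Take 2 servings of strawberries: uses 138 kcal, +126.0 mg vitamin C (running total 126.0 mg).
Take 2 servings of sweet potato: uses 262 kcal, +70.0 mg vitamin C (running total 196.0 mg).
Take 1.397 servings of banana: uses 176 kcal, +16.8 mg vitamin C (running total 212.8 mg).
Filling greedily by vitamin C-per-kcal is optimal for one linear limit, giving 212.8 mg.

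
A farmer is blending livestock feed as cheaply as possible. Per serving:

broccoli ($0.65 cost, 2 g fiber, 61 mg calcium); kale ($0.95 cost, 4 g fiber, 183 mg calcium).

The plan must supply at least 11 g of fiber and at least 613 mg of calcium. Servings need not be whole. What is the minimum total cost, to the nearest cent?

$3.18

The cheapest plan sits at a corner of the feasible region — with two constraints it uses at most two foods.
broccoli only: max(11/2, 613/61) = 10.05 servings → $6.53.
kale only: max(11/4, 613/183) = 3.35 servings → $3.18.
broccoli + kale: the both-tight solution has a negative serving — not a feasible corner.
The minimum over all feasible corners is $3.18.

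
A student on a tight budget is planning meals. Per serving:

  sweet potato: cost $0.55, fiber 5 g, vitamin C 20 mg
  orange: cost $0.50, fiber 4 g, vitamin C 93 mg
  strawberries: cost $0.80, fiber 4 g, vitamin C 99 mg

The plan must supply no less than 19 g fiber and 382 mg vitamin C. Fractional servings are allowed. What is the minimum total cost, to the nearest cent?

At the optimum either one food covers both requirements or two foods hit both targets exactly; no other combination can be cheaper.
sweet potato only: max(19/5, 382/20) = 19.1 servings → $10.51.
orange only: max(19/4, 382/93) = 4.75 servings → $2.38.
strawberries only: max(19/4, 382/99) = 4.75 servings → $3.80.
sweet potato + orange with both tight: 0.6208 servings and 3.974 servings → $2.33.
sweet potato + strawberries with both tight: 0.8506 servings and 3.687 servings → $3.42.
orange + strawberries with both targets exact would need a negative amount; discard.
Cheapest feasible corner: $2.33.

$2.33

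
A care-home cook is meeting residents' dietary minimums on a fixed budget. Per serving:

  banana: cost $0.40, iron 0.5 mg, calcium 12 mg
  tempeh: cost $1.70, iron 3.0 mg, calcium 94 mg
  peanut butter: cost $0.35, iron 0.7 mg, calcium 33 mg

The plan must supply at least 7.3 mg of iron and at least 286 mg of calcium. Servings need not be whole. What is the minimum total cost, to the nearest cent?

At the optimum either one food covers both requirements or two foods hit both targets exactly; no other combination can be cheaper.
banana only: max(7.3/0.5, 286/12) = 23.83 servings → $9.53.
tempeh only: max(7.3/3.0, 286/94) = 3.043 servings → $5.17.
peanut butter only: max(7.3/0.7, 286/33) = 10.43 servings → $3.65.
banana + tempeh: the both-tight solution has a negative serving — not a feasible corner.
banana + peanut butter with both tight: 5.025 servings and 6.84 servings → $4.40.
tempeh + peanut butter with both tight: 1.226 servings and 5.175 servings → $3.90.
The minimum over all feasible corners is $3.65.

$3.65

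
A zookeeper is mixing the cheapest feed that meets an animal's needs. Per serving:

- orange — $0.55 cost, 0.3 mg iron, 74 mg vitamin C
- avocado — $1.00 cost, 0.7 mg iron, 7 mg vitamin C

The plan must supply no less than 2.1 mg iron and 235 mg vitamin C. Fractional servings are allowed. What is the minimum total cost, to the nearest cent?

$3.37

At the optimum either one food covers both requirements or two foods hit both targets exactly; no other combination can be cheaper.
orange only: max(2.1/0.3, 235/74) = 7 servings → $3.85.
avocado only: max(2.1/0.7, 235/7) = 33.57 servings → $33.57.
orange + avocado with both tight: 3.014 servings and 1.708 servings → $3.37.
So the least-cost plan costs $3.37.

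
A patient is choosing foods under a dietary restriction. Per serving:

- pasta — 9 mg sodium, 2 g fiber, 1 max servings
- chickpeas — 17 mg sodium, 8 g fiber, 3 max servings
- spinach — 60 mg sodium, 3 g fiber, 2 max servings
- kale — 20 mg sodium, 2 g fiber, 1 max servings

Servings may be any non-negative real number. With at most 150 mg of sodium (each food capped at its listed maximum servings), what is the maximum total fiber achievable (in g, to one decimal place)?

31.5 g

Fiber per mg sodium: chickpeas 0.4706, pasta 0.2222, kale 0.1, spinach 0.05.
Take 3 servings of chickpeas: uses 51 mg sodium, +24.0 g fiber (running total 24.0 g).
Take 1 serving of pasta: uses 9 mg sodium, +2.0 g fiber (running total 26.0 g).
Take 1 serving of kale: uses 20 mg sodium, +2.0 g fiber (running total 28.0 g).
Take 1.167 servings of spinach: uses 70 mg sodium, +3.5 g fiber (running total 31.5 g).
Greedy by best ratio exhausts the sodium allowance optimally: 31.5 g.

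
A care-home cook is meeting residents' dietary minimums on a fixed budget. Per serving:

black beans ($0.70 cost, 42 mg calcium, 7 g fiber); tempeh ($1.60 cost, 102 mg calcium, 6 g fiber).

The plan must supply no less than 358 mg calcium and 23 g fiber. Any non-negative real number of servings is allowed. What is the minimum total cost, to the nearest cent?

Two binding constraints pin down two serving amounts, so the optimal mix uses at most two foods. The candidates are each food alone (scaled to the tighter of calcium/fiber) and each pair with both constraints tight.
black beans only: max(358/42, 23/7) = 8.524 servings → $5.97.
tempeh only: max(358/102, 23/6) = 3.833 servings → $6.13.
black beans + tempeh with both tight: 0.4286 servings and 3.333 servings → $5.63.
The minimum over all feasible corners is $5.63.

$5.63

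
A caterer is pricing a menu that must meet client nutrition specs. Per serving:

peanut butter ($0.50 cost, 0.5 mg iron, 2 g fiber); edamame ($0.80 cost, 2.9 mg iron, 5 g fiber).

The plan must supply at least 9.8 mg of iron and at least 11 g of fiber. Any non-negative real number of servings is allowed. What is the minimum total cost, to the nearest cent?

peanut butter only: max(9.8/0.5, 11/2) = 19.6 servings → $9.80.
edamame only: max(9.8/2.9, 11/5) = 3.379 servings → $2.70.
peanut butter + edamame: the both-tight solution has a negative serving — not a feasible corner.
So the least-cost plan costs $2.70.

$2.70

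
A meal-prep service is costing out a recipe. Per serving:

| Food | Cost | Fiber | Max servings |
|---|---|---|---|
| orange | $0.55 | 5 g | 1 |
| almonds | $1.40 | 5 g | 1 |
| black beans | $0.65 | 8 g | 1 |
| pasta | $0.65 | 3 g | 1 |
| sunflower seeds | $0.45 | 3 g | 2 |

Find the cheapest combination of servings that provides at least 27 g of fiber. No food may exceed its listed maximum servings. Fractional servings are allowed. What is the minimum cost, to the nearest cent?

Cost per g of fiber: black beans $0.0813, orange $0.1100, sunflower seeds $0.1500, pasta $0.2167, almonds $0.2800.
Take 1 serving of black beans: +8.0 g fiber for $0.65 (total $0.65, still need 19.0 g).
Take 1 serving of orange: +5.0 g fiber for $0.55 (total $1.20, still need 14.0 g).
Take 2 servings of sunflower seeds: +6.0 g fiber for $0.90 (total $2.10, still need 8.0 g).
Take 1 serving of pasta: +3.0 g fiber for $0.65 (total $2.75, still need 5.0 g).
Take 1 serving of almonds: +5.0 g fiber for $1.40 (total $4.15, still need 0.0 g).
Greedy by cheapest-per-g is optimal for a single linear constraint, so the minimum cost is $4.15.

$4.15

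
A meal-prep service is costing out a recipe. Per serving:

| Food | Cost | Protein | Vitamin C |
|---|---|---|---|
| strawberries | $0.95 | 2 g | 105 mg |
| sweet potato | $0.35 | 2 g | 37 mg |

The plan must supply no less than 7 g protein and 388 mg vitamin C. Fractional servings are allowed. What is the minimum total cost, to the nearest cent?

$3.51

At the optimum either one food covers both requirements or two foods hit both targets exactly; no other combination can be cheaper.
strawberries only: max(7/2, 388/105) = 3.695 servings → $3.51.
sweet potato only: max(7/2, 388/37) = 10.49 servings → $3.67.
strawberries + sweet potato: the both-tight solution has a negative serving — not a feasible corner.
So the least-cost plan costs $3.51.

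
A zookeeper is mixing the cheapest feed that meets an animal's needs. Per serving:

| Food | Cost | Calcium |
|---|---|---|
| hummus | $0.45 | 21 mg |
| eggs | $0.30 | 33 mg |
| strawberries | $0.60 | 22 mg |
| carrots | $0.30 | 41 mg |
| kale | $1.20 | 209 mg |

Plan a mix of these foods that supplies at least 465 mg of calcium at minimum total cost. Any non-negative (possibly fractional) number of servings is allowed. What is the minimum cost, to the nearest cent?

Cost per mg of calcium: kale $0.0057, carrots $0.0073, eggs $0.0091, hummus $0.0214, strawberries $0.0273.
With no serving limits, use only kale: 465 mg / 209 mg = 2.225 servings × $1.20 = $2.67.

$2.67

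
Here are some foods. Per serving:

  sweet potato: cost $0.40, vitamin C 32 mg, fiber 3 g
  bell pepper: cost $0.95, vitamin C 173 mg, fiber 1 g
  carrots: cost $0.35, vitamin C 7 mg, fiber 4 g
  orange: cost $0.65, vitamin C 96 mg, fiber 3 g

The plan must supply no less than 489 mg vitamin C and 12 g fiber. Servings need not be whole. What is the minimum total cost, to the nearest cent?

$3.15

For a min-cost LP with two ≥-constraints, a basic feasible solution has at most two positive variables.
sweet potato only: max(489/32, 12/3) = 15.28 servings → $6.11.
bell pepper only: max(489/173, 12/1) = 12 servings → $11.40.
carrots only: max(489/7, 12/4) = 69.86 servings → $24.45.
orange only: max(489/96, 12/3) = 5.094 servings → $3.31.
sweet potato + bell pepper with both tight: 3.259 servings and 2.224 servings → $3.42.
sweet potato + carrots: intersection lies outside the first quadrant.
sweet potato + orange: the both-tight solution has a negative serving — not a feasible corner.
bell pepper + carrots with both tight: 2.733 servings and 2.317 servings → $3.41.
bell pepper + orange with both tight: 0.7447 servings and 3.752 servings → $3.15.
carrots + orange with both targets exact would need a negative amount; discard.
Cheapest feasible corner: $3.15.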